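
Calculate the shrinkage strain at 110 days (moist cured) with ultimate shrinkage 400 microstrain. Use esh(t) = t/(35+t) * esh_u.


esh(110) = 110 / (35 + 110) * 400
= 110 / 145 * 400
= 303.4 microstrain

303.4


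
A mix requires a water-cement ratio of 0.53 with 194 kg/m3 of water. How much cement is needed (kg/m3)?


Cement = water / (w/c)
= 194 / 0.53
= 366.0 kg/m3

366.0


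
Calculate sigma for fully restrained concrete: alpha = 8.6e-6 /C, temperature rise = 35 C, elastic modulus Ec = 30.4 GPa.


sigma = alpha * dT * Ec
= 8.6e-6 * 35 * 30.4 * 1000
= 9.15 MPa

9.15


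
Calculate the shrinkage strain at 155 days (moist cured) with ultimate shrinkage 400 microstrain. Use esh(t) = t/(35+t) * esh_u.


esh(155) = 155 / (35 + 155) * 400
= 155 / 190 * 400
= 326.3 microstrain

326.3


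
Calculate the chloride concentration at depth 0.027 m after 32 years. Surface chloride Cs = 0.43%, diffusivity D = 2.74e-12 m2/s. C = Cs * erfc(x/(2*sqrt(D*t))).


t_seconds = 32 * 365.25 * 24 * 3600 = 1009843200.0 s
arg = 0.027 / (2 * sqrt(2.74e-12 * 1009843200.0))
= 0.2566
erfc(0.2566) = 0.7166
C = 0.43 * 0.7166 = 0.3082%

0.3082


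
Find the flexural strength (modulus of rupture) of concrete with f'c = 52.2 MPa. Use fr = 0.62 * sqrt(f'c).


fr = 0.62 * sqrt(52.2)
= 4.479 MPa

4.479


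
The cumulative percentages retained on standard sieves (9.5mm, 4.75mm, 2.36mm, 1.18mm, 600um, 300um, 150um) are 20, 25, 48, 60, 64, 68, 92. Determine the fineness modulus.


FM = sum(cumulative % retained) / 100
= 377 / 100
= 3.77

3.77


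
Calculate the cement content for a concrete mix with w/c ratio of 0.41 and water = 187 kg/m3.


Cement = water / (w/c)
= 187 / 0.41
= 456.1 kg/m3

456.1


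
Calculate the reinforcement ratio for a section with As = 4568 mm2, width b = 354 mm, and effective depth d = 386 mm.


rho = As / (b * d)
= 4568 / (354 * 386)
= 0.0334

0.0334


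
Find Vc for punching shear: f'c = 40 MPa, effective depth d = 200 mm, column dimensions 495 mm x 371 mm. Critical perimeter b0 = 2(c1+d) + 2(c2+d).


b0 = 2*(495 + 200) + 2*(371 + 200) = 2532 mm
Vc = 0.33 * sqrt(40) * 2532 * 200 / 1000
= 1056.91 kN

1056.91


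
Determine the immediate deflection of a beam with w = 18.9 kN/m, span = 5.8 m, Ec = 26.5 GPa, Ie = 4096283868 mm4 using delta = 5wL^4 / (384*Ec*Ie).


Convert: L = 5.8 m = 5800 mm, Ec = 26.5 GPa = 26500 MPa
delta = 5 * 18.9 * 5800^4 / (384 * 26500 * 4096283868)
= 2.57 mm

2.57


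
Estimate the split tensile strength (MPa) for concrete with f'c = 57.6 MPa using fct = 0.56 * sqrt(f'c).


fct = 0.56 * sqrt(57.6)
= 0.56 * 7.589
= 4.25 MPa

4.25


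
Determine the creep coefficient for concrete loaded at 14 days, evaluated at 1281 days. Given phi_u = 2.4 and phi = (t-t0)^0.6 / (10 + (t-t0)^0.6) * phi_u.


dt = 1281 - 14 = 1267
phi = 1267^0.6 / (10 + 1267^0.6) * 2.4
= 2.11

2.11


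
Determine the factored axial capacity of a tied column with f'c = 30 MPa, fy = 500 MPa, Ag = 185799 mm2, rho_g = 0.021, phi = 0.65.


Ast = rho * Ag = 0.021 * 185799 = 3901.779 mm2
phi*Pn = 0.65 * 0.80 * (0.85 * 30 * (185799 - 3901.779) + 500 * 3901.779) / 1000
= 3426.42 kN

3426.42


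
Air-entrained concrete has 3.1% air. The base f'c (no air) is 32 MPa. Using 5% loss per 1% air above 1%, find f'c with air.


Strength loss = (3.1 - 1) * 5 = 10.5%
f'c = 32 * (1 - 10.5/100)
= 28.64 MPa

28.64


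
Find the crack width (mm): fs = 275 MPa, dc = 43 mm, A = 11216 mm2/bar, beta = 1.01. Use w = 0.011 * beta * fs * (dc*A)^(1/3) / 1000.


w = 0.011 * beta * fs * (dc * A)^(1/3) / 1000
= 0.011 * 1.01 * 275 * (43 * 11216)^(1/3) / 1000
= 0.24 mm

0.24


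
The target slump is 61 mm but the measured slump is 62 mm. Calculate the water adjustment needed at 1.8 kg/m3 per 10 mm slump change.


Difference = 61 - 62 = -1 mm
Water adjustment = -1 * 1.8 / 10 = -0.2 kg/m3

-0.2


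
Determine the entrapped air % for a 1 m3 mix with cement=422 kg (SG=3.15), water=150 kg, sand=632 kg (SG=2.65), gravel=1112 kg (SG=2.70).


Vol cement = 422 / (3.15 * 1000) = 0.133968 m3
Vol water = 150 / 1000 = 0.15 m3
Vol sand = 632 / (2.65 * 1000) = 0.238491 m3
Vol gravel = 1112 / (2.70 * 1000) = 0.411852 m3
Total solid + water volume = 0.934311 m3
Air = (1 - 0.934311) * 100 = 6.57%

6.57


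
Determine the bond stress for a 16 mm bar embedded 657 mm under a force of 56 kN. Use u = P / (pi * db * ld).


u = P / (pi * db * ld)
= 56 * 1000 / (pi * 16 * 657)
= 1.696 MPa

1.696


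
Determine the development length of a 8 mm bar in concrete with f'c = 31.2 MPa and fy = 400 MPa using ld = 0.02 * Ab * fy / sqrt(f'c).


Ab = pi * 8^2 / 4 = 50.265 mm2
ld = 0.02 * 50.265 * 400 / sqrt(31.2)
= 72.0 mm

72.0


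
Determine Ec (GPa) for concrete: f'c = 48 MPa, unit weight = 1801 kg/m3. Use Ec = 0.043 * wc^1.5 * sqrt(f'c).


Ec = 0.043 * 1801^1.5 * sqrt(48) / 1000
= 22.77 GPa

22.77


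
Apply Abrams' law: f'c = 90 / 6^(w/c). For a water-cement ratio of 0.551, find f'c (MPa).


f'c = 90 / 6^0.551
= 90 / 2.684
= 33.53 MPa

33.53


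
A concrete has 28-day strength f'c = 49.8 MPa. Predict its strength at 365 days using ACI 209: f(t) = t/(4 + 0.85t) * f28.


f(365) = 365 / (4 + 0.85 * 365) * 49.8
= 365 / 314.25 * 49.8
= 57.84 MPa

57.84


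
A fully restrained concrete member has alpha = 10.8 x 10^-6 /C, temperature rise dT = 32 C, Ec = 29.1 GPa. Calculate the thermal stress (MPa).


sigma = alpha * dT * Ec
= 10.8e-6 * 32 * 29.1 * 1000
= 10.057 MPa

10.057


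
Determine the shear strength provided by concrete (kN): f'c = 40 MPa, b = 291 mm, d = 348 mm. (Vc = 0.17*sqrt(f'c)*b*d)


Vc = 0.17 * sqrt(40) * 291 * 348 / 1000
= 108.88 kN

108.88


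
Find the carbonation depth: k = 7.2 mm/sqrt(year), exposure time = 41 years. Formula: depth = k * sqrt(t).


depth = k * sqrt(t)
= 7.2 * sqrt(41)
= 46.1 mm

46.1


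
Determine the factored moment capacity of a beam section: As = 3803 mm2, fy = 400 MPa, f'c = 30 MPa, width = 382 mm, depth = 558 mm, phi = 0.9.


a = As * fy / (0.85 * f'c * b)
= 3803 * 400 / (0.85 * 30 * 382)
= 156.1647 mm
Mn = As * fy * (d - a/2) / 10^6
= 730.0508 kN-m
phi*Mn = 0.9 * 730.0508 = 657.05 kN-m

657.05


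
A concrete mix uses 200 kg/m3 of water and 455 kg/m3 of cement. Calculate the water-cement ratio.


w/c = water / cement
w/c = 200 / 455 = 0.44

0.44


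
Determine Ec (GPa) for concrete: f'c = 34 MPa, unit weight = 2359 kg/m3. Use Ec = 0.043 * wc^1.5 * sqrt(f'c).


Ec = 0.043 * 2359^1.5 * sqrt(34) / 1000
= 28.73 GPa

28.73


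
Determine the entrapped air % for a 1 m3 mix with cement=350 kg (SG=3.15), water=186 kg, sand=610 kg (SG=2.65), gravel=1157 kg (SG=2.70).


Vol cement = 350 / (3.15 * 1000) = 0.111111 m3
Vol water = 186 / 1000 = 0.186 m3
Vol sand = 610 / (2.65 * 1000) = 0.230189 m3
Vol gravel = 1157 / (2.70 * 1000) = 0.428519 m3
Total solid + water volume = 0.955818 m3
Air = (1 - 0.955818) * 100 = 4.42%

4.42


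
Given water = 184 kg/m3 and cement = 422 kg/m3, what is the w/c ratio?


w/c = water / cement
w/c = 184 / 422 = 0.436

0.436


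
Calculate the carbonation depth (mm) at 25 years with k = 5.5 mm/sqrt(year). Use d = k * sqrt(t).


depth = k * sqrt(t)
= 5.5 * sqrt(25)
= 27.5 mm

27.5


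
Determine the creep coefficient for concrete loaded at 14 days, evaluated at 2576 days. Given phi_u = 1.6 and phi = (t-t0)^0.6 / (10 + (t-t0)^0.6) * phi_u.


dt = 2576 - 14 = 2562
phi = 2562^0.6 / (10 + 2562^0.6) * 1.6
= 1.468

1.468


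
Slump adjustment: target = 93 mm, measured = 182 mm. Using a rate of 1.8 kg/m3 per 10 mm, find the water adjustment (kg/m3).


Difference = 93 - 182 = -89 mm
Water adjustment = -89 * 1.8 / 10 = -16.0 kg/m3

-16.0


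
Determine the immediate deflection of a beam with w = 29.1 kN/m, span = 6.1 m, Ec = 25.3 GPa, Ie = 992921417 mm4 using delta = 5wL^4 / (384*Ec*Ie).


Convert: L = 6.1 m = 6100 mm, Ec = 25.3 GPa = 25300 MPa
delta = 5 * 29.1 * 6100^4 / (384 * 25300 * 992921417)
= 20.88 mm

20.88


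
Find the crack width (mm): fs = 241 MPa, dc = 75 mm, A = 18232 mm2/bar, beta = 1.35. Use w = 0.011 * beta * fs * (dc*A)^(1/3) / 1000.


w = 0.011 * beta * fs * (dc * A)^(1/3) / 1000
= 0.011 * 1.35 * 241 * (75 * 18232)^(1/3) / 1000
= 0.397 mm

0.397


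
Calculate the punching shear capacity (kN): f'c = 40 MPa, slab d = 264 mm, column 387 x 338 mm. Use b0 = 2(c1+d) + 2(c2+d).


b0 = 2*(387 + 264) + 2*(338 + 264) = 2506 mm
Vc = 0.33 * sqrt(40) * 2506 * 264 / 1000
= 1380.79 kN

1380.79


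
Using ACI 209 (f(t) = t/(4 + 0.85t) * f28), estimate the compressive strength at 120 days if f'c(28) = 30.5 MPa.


f(120) = 120 / (4 + 0.85 * 120) * 30.5
= 120 / 106.0 * 30.5
= 34.53 MPa

34.53


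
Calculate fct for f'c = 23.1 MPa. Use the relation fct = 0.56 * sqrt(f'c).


fct = 0.56 * sqrt(23.1)
= 0.56 * 4.806
= 2.691 MPa

2.691


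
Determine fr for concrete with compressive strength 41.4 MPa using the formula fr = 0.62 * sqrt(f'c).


fr = 0.62 * sqrt(41.4)
= 3.989 MPa

3.989


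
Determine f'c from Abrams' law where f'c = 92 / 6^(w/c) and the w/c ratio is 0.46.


f'c = 92 / 6^0.46
= 92 / 2.28
= 40.35 MPa

40.35


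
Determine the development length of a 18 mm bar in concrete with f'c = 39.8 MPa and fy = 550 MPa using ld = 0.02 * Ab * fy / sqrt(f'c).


Ab = pi * 18^2 / 4 = 254.469 mm2
ld = 0.02 * 254.469 * 550 / sqrt(39.8)
= 443.7 mm

443.7


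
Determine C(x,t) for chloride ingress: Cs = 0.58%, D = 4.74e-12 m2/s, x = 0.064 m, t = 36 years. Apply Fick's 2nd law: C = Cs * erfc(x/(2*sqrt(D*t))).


t_seconds = 36 * 365.25 * 24 * 3600 = 1136073600.0 s
arg = 0.064 / (2 * sqrt(4.74e-12 * 1136073600.0))
= 0.4361
erfc(0.4361) = 0.5374
C = 0.58 * 0.5374 = 0.3117%

0.3117


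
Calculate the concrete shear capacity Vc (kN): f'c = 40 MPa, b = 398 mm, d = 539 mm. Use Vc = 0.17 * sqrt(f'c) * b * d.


Vc = 0.17 * sqrt(40) * 398 * 539 / 1000
= 230.65 kN

230.65


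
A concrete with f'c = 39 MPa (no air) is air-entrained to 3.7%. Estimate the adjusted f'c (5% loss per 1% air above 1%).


Strength loss = (3.7 - 1) * 5 = 13.5%
f'c = 39 * (1 - 13.5/100)
= 33.73 MPa

33.73


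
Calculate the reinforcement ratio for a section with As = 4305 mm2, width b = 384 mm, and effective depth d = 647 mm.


rho = As / (b * d)
= 4305 / (384 * 647)
= 0.0173

0.0173


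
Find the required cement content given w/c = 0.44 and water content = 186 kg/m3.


Cement = water / (w/c)
= 186 / 0.44
= 422.7 kg/m3

422.7


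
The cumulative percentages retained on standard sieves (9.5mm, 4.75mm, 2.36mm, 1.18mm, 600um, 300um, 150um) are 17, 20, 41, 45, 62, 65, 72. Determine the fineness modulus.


FM = sum(cumulative % retained) / 100
= 322 / 100
= 3.22

3.22


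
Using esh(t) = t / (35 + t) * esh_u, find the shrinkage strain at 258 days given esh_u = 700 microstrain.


esh(258) = 258 / (35 + 258) * 700
= 258 / 293 * 700
= 616.4 microstrain

616.4


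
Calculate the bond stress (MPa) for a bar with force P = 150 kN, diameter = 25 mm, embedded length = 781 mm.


u = P / (pi * db * ld)
= 150 * 1000 / (pi * 25 * 781)
= 2.445 MPa

2.445


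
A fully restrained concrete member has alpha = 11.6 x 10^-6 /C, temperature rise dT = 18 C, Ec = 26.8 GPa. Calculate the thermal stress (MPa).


sigma = alpha * dT * Ec
= 11.6e-6 * 18 * 26.8 * 1000
= 5.596 MPa

5.596


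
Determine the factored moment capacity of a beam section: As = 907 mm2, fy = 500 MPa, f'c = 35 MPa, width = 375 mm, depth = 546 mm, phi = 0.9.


a = As * fy / (0.85 * f'c * b)
= 907 * 500 / (0.85 * 35 * 375)
= 40.6499 mm
Mn = As * fy * (d - a/2) / 10^6
= 238.3936 kN-m
phi*Mn = 0.9 * 238.3936 = 214.55 kN-m

214.55


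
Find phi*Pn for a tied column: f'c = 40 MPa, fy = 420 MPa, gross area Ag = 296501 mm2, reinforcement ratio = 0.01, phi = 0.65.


Ast = rho * Ag = 0.01 * 296501 = 2965.01 mm2
phi*Pn = 0.65 * 0.80 * (0.85 * 40 * (296501 - 2965.01) + 420 * 2965.01) / 1000
= 5837.27 kN

5837.27


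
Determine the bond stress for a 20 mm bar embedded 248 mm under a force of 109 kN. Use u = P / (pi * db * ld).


u = P / (pi * db * ld)
= 109 * 1000 / (pi * 20 * 248)
= 6.995 MPa

6.995


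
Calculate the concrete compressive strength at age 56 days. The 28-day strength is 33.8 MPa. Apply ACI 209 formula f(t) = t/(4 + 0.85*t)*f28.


f(56) = 56 / (4 + 0.85 * 56) * 33.8
= 56 / 51.6 * 33.8
= 36.68 MPa

36.68


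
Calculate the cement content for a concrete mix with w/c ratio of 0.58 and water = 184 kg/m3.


Cement = water / (w/c)
= 184 / 0.58
= 317.2 kg/m3

317.2


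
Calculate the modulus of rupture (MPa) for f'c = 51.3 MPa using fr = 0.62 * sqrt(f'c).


fr = 0.62 * sqrt(51.3)
= 4.441 MPa

4.441


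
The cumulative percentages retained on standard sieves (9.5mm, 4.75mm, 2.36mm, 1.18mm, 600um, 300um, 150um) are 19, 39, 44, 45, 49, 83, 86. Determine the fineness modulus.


FM = sum(cumulative % retained) / 100
= 365 / 100
= 3.65

3.65


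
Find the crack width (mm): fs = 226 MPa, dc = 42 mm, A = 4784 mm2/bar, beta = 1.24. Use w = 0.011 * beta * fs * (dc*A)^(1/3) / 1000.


w = 0.011 * beta * fs * (dc * A)^(1/3) / 1000
= 0.011 * 1.24 * 226 * (42 * 4784)^(1/3) / 1000
= 0.181 mm

0.181


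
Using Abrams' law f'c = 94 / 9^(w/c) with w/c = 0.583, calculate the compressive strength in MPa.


f'c = 94 / 9^0.583
= 94 / 3.6
= 26.11 MPa

26.11


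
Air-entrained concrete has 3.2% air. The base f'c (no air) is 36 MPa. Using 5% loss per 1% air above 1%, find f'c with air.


Strength loss = (3.2 - 1) * 5 = 11.0%
f'c = 36 * (1 - 11.0/100)
= 32.04 MPa

32.04


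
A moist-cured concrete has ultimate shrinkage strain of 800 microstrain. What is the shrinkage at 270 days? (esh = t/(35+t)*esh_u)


esh(270) = 270 / (35 + 270) * 800
= 270 / 305 * 800
= 708.2 microstrain

708.2


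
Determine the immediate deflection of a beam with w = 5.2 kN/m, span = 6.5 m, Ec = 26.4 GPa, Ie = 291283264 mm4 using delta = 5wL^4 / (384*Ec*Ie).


Convert: L = 6.5 m = 6500 mm, Ec = 26.4 GPa = 26400 MPa
delta = 5 * 5.2 * 6500^4 / (384 * 26400 * 291283264)
= 15.72 mm

15.72


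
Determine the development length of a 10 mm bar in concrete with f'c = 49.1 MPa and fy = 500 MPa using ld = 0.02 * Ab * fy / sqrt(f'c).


Ab = pi * 10^2 / 4 = 78.54 mm2
ld = 0.02 * 78.54 * 500 / sqrt(49.1)
= 112.1 mm

112.1


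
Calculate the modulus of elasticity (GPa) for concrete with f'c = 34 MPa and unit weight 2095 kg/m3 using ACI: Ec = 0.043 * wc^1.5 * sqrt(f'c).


Ec = 0.043 * 2095^1.5 * sqrt(34) / 1000
= 24.04 GPa

24.04


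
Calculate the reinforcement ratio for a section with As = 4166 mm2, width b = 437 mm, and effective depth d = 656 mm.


rho = As / (b * d)
= 4166 / (437 * 656)
= 0.0145

0.0145


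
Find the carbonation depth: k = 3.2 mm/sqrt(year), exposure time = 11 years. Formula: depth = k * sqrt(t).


depth = k * sqrt(t)
= 3.2 * sqrt(11)
= 10.61 mm

10.61


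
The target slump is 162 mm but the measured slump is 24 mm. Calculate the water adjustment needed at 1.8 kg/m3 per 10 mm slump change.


Difference = 162 - 24 = 138 mm
Water adjustment = 138 * 1.8 / 10 = 24.8 kg/m3

24.8


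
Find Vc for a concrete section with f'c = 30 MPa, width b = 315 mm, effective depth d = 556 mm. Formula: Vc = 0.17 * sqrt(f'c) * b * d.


Vc = 0.17 * sqrt(30) * 315 * 556 / 1000
= 163.08 kN

163.08


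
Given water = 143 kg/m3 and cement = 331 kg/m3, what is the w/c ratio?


w/c = water / cement
w/c = 143 / 331 = 0.432

0.432


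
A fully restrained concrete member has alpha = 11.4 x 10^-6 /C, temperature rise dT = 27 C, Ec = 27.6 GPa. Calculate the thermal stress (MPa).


sigma = alpha * dT * Ec
= 11.4e-6 * 27 * 27.6 * 1000
= 8.495 MPa

8.495


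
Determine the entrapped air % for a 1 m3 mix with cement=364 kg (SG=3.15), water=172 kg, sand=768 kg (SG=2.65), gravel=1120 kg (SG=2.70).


Vol cement = 364 / (3.15 * 1000) = 0.115556 m3
Vol water = 172 / 1000 = 0.172 m3
Vol sand = 768 / (2.65 * 1000) = 0.289811 m3
Vol gravel = 1120 / (2.70 * 1000) = 0.414815 m3
Total solid + water volume = 0.992182 m3
Air = (1 - 0.992182) * 100 = 0.78%

0.78


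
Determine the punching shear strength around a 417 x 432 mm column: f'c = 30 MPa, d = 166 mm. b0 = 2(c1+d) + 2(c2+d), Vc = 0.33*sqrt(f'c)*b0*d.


b0 = 2*(417 + 166) + 2*(432 + 166) = 2362 mm
Vc = 0.33 * sqrt(30) * 2362 * 166 / 1000
= 708.7 kN

708.7


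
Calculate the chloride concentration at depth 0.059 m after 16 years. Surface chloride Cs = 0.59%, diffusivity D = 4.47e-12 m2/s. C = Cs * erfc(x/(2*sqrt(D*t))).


t_seconds = 16 * 365.25 * 24 * 3600 = 504921600.0 s
arg = 0.059 / (2 * sqrt(4.47e-12 * 504921600.0))
= 0.6209
erfc(0.6209) = 0.3799
C = 0.59 * 0.3799 = 0.2241%

0.2241


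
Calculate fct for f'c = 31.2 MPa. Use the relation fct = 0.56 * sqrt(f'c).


fct = 0.56 * sqrt(31.2)
= 0.56 * 5.586
= 3.128 MPa

3.128


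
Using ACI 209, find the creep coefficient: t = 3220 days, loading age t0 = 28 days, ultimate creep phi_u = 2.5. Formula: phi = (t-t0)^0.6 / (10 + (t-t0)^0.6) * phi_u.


dt = 3220 - 28 = 3192
phi = 3192^0.6 / (10 + 3192^0.6) * 2.5
= 2.317

2.317


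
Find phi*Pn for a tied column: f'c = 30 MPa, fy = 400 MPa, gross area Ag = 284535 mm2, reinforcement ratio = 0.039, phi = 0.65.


Ast = rho * Ag = 0.039 * 284535 = 11096.865 mm2
phi*Pn = 0.65 * 0.80 * (0.85 * 30 * (284535 - 11096.865) + 400 * 11096.865) / 1000
= 5933.94 kN

5933.94


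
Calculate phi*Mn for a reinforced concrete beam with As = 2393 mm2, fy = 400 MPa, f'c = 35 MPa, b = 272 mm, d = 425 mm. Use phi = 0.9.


a = As * fy / (0.85 * f'c * b)
= 2393 * 400 / (0.85 * 35 * 272)
= 118.2897 mm
Mn = As * fy * (d - a/2) / 10^6
= 350.1966 kN-m
phi*Mn = 0.9 * 350.1966 = 315.18 kN-m

315.18


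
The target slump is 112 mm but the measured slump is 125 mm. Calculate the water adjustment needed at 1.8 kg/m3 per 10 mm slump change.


Difference = 112 - 125 = -13 mm
Water adjustment = -13 * 1.8 / 10 = -2.3 kg/m3

-2.3


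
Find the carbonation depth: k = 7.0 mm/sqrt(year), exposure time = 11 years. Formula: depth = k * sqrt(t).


depth = k * sqrt(t)
= 7.0 * sqrt(11)
= 23.22 mm

23.22


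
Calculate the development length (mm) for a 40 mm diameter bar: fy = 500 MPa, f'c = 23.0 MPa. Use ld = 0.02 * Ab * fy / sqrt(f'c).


Ab = pi * 40^2 / 4 = 1256.637 mm2
ld = 0.02 * 1256.637 * 500 / sqrt(23.0)
= 2620.3 mm

2620.3


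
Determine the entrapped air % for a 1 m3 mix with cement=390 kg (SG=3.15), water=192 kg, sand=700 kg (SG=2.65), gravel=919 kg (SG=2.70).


Vol cement = 390 / (3.15 * 1000) = 0.12381 m3
Vol water = 192 / 1000 = 0.192 m3
Vol sand = 700 / (2.65 * 1000) = 0.264151 m3
Vol gravel = 919 / (2.70 * 1000) = 0.34037 m3
Total solid + water volume = 0.920331 m3
Air = (1 - 0.920331) * 100 = 7.97%

7.97


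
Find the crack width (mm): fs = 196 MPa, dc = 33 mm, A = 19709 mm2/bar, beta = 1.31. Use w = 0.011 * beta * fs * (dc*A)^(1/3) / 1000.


w = 0.011 * beta * fs * (dc * A)^(1/3) / 1000
= 0.011 * 1.31 * 196 * (33 * 19709)^(1/3) / 1000
= 0.245 mm

0.245


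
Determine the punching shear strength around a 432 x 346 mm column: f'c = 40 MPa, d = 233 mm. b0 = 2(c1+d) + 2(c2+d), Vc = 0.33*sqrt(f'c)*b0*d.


b0 = 2*(432 + 233) + 2*(346 + 233) = 2488 mm
Vc = 0.33 * sqrt(40) * 2488 * 233 / 1000
= 1209.9 kN

1209.9


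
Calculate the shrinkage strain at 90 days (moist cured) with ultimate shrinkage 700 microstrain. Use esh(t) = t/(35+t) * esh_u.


esh(90) = 90 / (35 + 90) * 700
= 90 / 125 * 700
= 504.0 microstrain

504.0


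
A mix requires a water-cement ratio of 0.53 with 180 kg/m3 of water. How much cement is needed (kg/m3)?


Cement = water / (w/c)
= 180 / 0.53
= 339.6 kg/m3

339.6


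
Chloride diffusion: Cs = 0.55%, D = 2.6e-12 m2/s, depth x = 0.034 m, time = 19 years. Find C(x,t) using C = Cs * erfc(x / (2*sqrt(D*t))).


t_seconds = 19 * 365.25 * 24 * 3600 = 599594400.0 s
arg = 0.034 / (2 * sqrt(2.6e-12 * 599594400.0))
= 0.4306
erfc(0.4306) = 0.5426
C = 0.55 * 0.5426 = 0.2984%

0.2984


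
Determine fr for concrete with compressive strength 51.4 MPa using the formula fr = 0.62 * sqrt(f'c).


fr = 0.62 * sqrt(51.4)
= 4.445 MPa

4.445


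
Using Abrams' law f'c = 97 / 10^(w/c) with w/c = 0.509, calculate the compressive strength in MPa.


f'c = 97 / 10^0.509
= 97 / 3.228
= 30.04 MPa

30.04


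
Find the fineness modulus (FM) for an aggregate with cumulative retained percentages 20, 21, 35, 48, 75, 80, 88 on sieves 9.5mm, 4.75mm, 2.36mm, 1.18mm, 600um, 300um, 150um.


FM = sum(cumulative % retained) / 100
= 367 / 100
= 3.67

3.67


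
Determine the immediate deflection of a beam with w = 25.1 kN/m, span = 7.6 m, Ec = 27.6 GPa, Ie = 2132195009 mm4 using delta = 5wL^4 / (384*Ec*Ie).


Convert: L = 7.6 m = 7600 mm, Ec = 27.6 GPa = 27600 MPa
delta = 5 * 25.1 * 7600^4 / (384 * 27600 * 2132195009)
= 18.53 mm

18.53


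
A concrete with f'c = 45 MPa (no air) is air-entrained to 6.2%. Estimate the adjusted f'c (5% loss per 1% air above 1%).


Strength loss = (6.2 - 1) * 5 = 26.0%
f'c = 45 * (1 - 26.0/100)
= 33.3 MPa

33.3


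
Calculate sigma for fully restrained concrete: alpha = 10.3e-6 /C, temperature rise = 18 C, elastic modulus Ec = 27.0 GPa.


sigma = alpha * dT * Ec
= 10.3e-6 * 18 * 27.0 * 1000
= 5.006 MPa

5.006


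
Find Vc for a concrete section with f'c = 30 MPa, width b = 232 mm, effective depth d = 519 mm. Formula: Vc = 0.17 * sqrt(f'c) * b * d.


Vc = 0.17 * sqrt(30) * 232 * 519 / 1000
= 112.12 kN

112.12


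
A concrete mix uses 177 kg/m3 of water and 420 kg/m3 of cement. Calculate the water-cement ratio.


w/c = water / cement
w/c = 177 / 420 = 0.421

0.421


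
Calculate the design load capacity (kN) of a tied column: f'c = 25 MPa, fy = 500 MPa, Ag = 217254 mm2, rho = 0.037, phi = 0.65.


Ast = rho * Ag = 0.037 * 217254 = 8038.398 mm2
phi*Pn = 0.65 * 0.80 * (0.85 * 25 * (217254 - 8038.398) + 500 * 8038.398) / 1000
= 4401.82 kN

4401.82


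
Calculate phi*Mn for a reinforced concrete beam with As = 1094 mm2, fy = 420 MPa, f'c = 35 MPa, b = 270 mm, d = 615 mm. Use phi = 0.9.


a = As * fy / (0.85 * f'c * b)
= 1094 * 420 / (0.85 * 35 * 270)
= 57.2026 mm
Mn = As * fy * (d - a/2) / 10^6
= 269.4385 kN-m
phi*Mn = 0.9 * 269.4385 = 242.49 kN-m

242.49


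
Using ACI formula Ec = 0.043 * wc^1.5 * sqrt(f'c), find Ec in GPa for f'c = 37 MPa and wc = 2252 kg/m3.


Ec = 0.043 * 2252^1.5 * sqrt(37) / 1000
= 27.95 GPa

27.95


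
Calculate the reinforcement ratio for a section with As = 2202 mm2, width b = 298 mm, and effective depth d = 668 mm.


rho = As / (b * d)
= 2202 / (298 * 668)
= 0.0111

0.0111


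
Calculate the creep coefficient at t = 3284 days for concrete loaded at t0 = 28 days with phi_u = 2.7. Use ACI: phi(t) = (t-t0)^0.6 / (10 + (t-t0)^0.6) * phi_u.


dt = 3284 - 28 = 3256
phi = 3256^0.6 / (10 + 3256^0.6) * 2.7
= 2.505

2.505


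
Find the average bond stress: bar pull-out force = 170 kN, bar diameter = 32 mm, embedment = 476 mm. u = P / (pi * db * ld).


u = P / (pi * db * ld)
= 170 * 1000 / (pi * 32 * 476)
= 3.553 MPa

3.553


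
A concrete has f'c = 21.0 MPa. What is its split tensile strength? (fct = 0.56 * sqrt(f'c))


fct = 0.56 * sqrt(21.0)
= 0.56 * 4.583
= 2.566 MPa

2.566


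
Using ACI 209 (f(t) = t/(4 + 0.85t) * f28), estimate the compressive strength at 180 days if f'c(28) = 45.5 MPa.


f(180) = 180 / (4 + 0.85 * 180) * 45.5
= 180 / 157.0 * 45.5
= 52.17 MPa

52.17


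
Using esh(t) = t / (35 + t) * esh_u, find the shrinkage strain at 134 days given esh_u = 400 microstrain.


esh(134) = 134 / (35 + 134) * 400
= 134 / 169 * 400
= 317.2 microstrain

317.2


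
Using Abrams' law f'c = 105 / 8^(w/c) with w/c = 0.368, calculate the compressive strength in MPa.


f'c = 105 / 8^0.368
= 105 / 2.149
= 48.85 MPa

48.85


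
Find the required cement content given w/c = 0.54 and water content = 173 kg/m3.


Cement = water / (w/c)
= 173 / 0.54
= 320.4 kg/m3

320.4


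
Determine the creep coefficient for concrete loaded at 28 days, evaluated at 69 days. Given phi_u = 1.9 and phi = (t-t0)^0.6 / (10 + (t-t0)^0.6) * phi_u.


dt = 69 - 28 = 41
phi = 41^0.6 / (10 + 41^0.6) * 1.9
= 0.915

0.915


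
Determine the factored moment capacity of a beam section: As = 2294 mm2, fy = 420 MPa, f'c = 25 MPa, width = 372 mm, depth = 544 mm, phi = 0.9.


a = As * fy / (0.85 * f'c * b)
= 2294 * 420 / (0.85 * 25 * 372)
= 121.8824 mm
Mn = As * fy * (d - a/2) / 10^6
= 465.4175 kN-m
phi*Mn = 0.9 * 465.4175 = 418.88 kN-m

418.88


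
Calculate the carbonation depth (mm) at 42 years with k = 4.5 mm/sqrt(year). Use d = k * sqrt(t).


depth = k * sqrt(t)
= 4.5 * sqrt(42)
= 29.16 mm

29.16


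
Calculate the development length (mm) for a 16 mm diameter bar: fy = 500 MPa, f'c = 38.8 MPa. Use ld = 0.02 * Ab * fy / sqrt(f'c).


Ab = pi * 16^2 / 4 = 201.062 mm2
ld = 0.02 * 201.062 * 500 / sqrt(38.8)
= 322.8 mm

322.8


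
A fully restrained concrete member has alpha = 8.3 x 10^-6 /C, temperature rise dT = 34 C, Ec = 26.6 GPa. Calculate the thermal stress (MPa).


sigma = alpha * dT * Ec
= 8.3e-6 * 34 * 26.6 * 1000
= 7.507 MPa

7.507


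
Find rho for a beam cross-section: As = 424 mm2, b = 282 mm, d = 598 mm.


rho = As / (b * d)
= 424 / (282 * 598)
= 0.0025

0.0025


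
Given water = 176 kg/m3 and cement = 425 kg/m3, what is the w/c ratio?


w/c = water / cement
w/c = 176 / 425 = 0.414

0.414


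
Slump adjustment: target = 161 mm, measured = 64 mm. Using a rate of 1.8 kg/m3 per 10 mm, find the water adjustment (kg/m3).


Difference = 161 - 64 = 97 mm
Water adjustment = 97 * 1.8 / 10 = 17.5 kg/m3

17.5


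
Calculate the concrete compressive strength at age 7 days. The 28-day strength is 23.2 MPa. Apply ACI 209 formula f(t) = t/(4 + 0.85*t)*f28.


f(7) = 7 / (4 + 0.85 * 7) * 23.2
= 7 / 9.95 * 23.2
= 16.32 MPa

16.32


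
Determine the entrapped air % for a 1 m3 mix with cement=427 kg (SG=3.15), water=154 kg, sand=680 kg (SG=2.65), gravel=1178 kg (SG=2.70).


Vol cement = 427 / (3.15 * 1000) = 0.135556 m3
Vol water = 154 / 1000 = 0.154 m3
Vol sand = 680 / (2.65 * 1000) = 0.256604 m3
Vol gravel = 1178 / (2.70 * 1000) = 0.436296 m3
Total solid + water volume = 0.982456 m3
Air = (1 - 0.982456) * 100 = 1.75%

1.75


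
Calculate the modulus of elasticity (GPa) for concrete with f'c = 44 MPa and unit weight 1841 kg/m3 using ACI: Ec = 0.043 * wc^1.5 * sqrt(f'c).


Ec = 0.043 * 1841^1.5 * sqrt(44) / 1000
= 22.53 GPa

22.53


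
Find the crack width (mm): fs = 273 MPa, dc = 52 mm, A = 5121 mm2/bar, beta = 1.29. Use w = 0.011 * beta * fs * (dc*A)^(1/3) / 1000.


w = 0.011 * beta * fs * (dc * A)^(1/3) / 1000
= 0.011 * 1.29 * 273 * (52 * 5121)^(1/3) / 1000
= 0.249 mm

0.249


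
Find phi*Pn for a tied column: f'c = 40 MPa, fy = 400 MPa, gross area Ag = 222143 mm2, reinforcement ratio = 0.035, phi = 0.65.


Ast = rho * Ag = 0.035 * 222143 = 7775.005 mm2
phi*Pn = 0.65 * 0.80 * (0.85 * 40 * (222143 - 7775.005) + 400 * 7775.005) / 1000
= 5407.23 kN

5407.23


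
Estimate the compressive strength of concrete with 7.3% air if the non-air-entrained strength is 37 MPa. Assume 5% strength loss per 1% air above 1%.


Strength loss = (7.3 - 1) * 5 = 31.5%
f'c = 37 * (1 - 31.5/100)
= 25.35 MPa

25.35


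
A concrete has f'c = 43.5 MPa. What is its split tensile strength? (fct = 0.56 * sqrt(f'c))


fct = 0.56 * sqrt(43.5)
= 0.56 * 6.595
= 3.693 MPa

3.693


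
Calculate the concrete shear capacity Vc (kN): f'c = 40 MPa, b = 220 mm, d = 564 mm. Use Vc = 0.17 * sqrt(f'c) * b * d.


Vc = 0.17 * sqrt(40) * 220 * 564 / 1000
= 133.41 kN

133.41


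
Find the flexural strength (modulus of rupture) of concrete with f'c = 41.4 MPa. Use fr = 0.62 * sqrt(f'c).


fr = 0.62 * sqrt(41.4)
= 3.989 MPa

3.989


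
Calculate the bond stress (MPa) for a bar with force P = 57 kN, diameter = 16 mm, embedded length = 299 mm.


u = P / (pi * db * ld)
= 57 * 1000 / (pi * 16 * 299)
= 3.793 MPa

3.793


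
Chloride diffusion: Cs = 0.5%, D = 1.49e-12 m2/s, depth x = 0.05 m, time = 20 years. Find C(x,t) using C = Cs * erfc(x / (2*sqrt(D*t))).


t_seconds = 20 * 365.25 * 24 * 3600 = 631152000.0 s
arg = 0.05 / (2 * sqrt(1.49e-12 * 631152000.0))
= 0.8152
erfc(0.8152) = 0.2489
C = 0.5 * 0.2489 = 0.1245%

0.1245


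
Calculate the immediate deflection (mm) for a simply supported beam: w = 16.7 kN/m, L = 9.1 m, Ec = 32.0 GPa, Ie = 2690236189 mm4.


Convert: L = 9.1 m = 9100 mm, Ec = 32.0 GPa = 32000 MPa
delta = 5 * 16.7 * 9100^4 / (384 * 32000 * 2690236189)
= 17.32 mm

17.32


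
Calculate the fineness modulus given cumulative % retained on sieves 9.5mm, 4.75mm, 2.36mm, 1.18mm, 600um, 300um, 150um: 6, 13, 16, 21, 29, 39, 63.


FM = sum(cumulative % retained) / 100
= 187 / 100
= 1.87

1.87


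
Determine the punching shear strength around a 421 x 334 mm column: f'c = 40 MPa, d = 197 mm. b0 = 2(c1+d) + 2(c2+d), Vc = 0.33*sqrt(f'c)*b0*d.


b0 = 2*(421 + 197) + 2*(334 + 197) = 2298 mm
Vc = 0.33 * sqrt(40) * 2298 * 197 / 1000
= 944.84 kN

944.84


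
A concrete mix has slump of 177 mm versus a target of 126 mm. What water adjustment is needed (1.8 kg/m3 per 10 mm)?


Difference = 126 - 177 = -51 mm
Water adjustment = -51 * 1.8 / 10 = -9.2 kg/m3

-9.2


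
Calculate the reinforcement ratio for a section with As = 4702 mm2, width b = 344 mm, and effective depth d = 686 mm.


rho = As / (b * d)
= 4702 / (344 * 686)
= 0.0199

0.0199


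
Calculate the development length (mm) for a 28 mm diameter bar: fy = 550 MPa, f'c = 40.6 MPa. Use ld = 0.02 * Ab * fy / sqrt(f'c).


Ab = pi * 28^2 / 4 = 615.752 mm2
ld = 0.02 * 615.752 * 550 / sqrt(40.6)
= 1063.0 mm

1063.0


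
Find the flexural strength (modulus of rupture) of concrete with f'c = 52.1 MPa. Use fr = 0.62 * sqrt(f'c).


fr = 0.62 * sqrt(52.1)
= 4.475 MPa

4.475


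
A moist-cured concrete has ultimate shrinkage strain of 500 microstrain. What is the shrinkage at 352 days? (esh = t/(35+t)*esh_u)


esh(352) = 352 / (35 + 352) * 500
= 352 / 387 * 500
= 454.8 microstrain

454.8


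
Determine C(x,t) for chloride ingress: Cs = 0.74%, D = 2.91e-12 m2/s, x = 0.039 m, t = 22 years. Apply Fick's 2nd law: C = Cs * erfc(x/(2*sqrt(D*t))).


t_seconds = 22 * 365.25 * 24 * 3600 = 694267200.0 s
arg = 0.039 / (2 * sqrt(2.91e-12 * 694267200.0))
= 0.4338
erfc(0.4338) = 0.5395
C = 0.74 * 0.5395 = 0.3992%

0.3992


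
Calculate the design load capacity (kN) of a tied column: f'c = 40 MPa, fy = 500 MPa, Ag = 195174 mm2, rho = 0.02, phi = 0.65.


Ast = rho * Ag = 0.02 * 195174 = 3903.48 mm2
phi*Pn = 0.65 * 0.80 * (0.85 * 40 * (195174 - 3903.48) + 500 * 3903.48) / 1000
= 4396.57 kN

4396.57


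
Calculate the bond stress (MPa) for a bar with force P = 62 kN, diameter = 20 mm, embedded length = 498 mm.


u = P / (pi * db * ld)
= 62 * 1000 / (pi * 20 * 498)
= 1.981 MPa

1.981


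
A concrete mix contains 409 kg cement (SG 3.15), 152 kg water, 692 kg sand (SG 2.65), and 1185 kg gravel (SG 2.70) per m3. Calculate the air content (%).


Vol cement = 409 / (3.15 * 1000) = 0.129841 m3
Vol water = 152 / 1000 = 0.152 m3
Vol sand = 692 / (2.65 * 1000) = 0.261132 m3
Vol gravel = 1185 / (2.70 * 1000) = 0.438889 m3
Total solid + water volume = 0.981862 m3
Air = (1 - 0.981862) * 100 = 1.81%

1.81


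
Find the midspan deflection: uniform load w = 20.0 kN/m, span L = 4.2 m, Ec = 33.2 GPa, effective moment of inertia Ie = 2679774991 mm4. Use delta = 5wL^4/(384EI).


Convert: L = 4.2 m = 4200 mm, Ec = 33.2 GPa = 33200 MPa
delta = 5 * 20.0 * 4200^4 / (384 * 33200 * 2679774991)
= 0.91 mm

0.91


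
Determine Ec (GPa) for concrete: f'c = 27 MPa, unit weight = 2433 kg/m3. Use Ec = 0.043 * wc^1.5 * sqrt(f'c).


Ec = 0.043 * 2433^1.5 * sqrt(27) / 1000
= 26.81 GPa

26.81


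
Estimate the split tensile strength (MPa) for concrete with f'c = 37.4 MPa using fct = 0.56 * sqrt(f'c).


fct = 0.56 * sqrt(37.4)
= 0.56 * 6.116
= 3.425 MPa

3.425


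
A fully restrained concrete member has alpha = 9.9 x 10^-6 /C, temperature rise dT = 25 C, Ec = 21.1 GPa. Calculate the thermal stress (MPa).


sigma = alpha * dT * Ec
= 9.9e-6 * 25 * 21.1 * 1000
= 5.222 MPa

5.222


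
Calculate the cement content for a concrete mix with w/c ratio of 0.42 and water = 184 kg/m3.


Cement = water / (w/c)
= 184 / 0.42
= 438.1 kg/m3

438.1


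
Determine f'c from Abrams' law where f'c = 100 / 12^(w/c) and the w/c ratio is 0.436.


f'c = 100 / 12^0.436
= 100 / 2.955
= 33.84 MPa

33.84


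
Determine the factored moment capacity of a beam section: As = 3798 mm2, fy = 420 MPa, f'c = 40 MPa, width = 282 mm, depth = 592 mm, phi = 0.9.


a = As * fy / (0.85 * f'c * b)
= 3798 * 420 / (0.85 * 40 * 282)
= 166.3705 mm
Mn = As * fy * (d - a/2) / 10^6
= 811.641 kN-m
phi*Mn = 0.9 * 811.641 = 730.48 kN-m

730.48


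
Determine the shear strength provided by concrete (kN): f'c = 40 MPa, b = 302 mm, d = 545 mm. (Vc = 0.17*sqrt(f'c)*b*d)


Vc = 0.17 * sqrt(40) * 302 * 545 / 1000
= 176.96 kN

176.96


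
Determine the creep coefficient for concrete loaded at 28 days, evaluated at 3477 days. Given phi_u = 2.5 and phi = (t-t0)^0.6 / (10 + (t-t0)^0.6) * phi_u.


dt = 3477 - 28 = 3449
phi = 3449^0.6 / (10 + 3449^0.6) * 2.5
= 2.325

2.325


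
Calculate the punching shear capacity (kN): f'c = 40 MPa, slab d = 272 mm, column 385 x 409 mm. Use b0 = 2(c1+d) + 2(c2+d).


b0 = 2*(385 + 272) + 2*(409 + 272) = 2676 mm
Vc = 0.33 * sqrt(40) * 2676 * 272 / 1000
= 1519.14 kN

1519.14


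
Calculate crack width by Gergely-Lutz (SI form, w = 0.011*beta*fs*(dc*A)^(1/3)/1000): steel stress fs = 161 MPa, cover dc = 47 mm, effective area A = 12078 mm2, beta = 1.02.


w = 0.011 * beta * fs * (dc * A)^(1/3) / 1000
= 0.011 * 1.02 * 161 * (47 * 12078)^(1/3) / 1000
= 0.15 mm

0.15


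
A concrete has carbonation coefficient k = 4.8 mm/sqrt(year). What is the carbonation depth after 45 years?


depth = k * sqrt(t)
= 4.8 * sqrt(45)
= 32.2 mm

32.2


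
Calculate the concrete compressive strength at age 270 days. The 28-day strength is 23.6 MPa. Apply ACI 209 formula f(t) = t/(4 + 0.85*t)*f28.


f(270) = 270 / (4 + 0.85 * 270) * 23.6
= 270 / 233.5 * 23.6
= 27.29 MPa

27.29


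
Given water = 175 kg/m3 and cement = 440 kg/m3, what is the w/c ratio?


w/c = water / cement
w/c = 175 / 440 = 0.398

0.398


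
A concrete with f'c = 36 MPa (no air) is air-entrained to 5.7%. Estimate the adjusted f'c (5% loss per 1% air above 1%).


Strength loss = (5.7 - 1) * 5 = 23.5%
f'c = 36 * (1 - 23.5/100)
= 27.54 MPa

27.54


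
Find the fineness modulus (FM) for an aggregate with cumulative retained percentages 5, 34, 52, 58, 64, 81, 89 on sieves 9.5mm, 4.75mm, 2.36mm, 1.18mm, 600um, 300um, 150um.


FM = sum(cumulative % retained) / 100
= 383 / 100
= 3.83

3.83


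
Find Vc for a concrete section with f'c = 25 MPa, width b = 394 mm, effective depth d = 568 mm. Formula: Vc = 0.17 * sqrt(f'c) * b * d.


Vc = 0.17 * sqrt(25) * 394 * 568 / 1000
= 190.22 kN

190.22


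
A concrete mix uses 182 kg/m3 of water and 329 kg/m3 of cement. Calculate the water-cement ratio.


w/c = water / cement
w/c = 182 / 329 = 0.553

0.553


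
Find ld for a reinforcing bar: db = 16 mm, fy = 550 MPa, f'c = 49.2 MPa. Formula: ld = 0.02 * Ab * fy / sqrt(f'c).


Ab = pi * 16^2 / 4 = 201.062 mm2
ld = 0.02 * 201.062 * 550 / sqrt(49.2)
= 315.3 mm

315.3


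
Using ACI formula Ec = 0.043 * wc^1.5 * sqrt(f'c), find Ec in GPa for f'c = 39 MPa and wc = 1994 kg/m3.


Ec = 0.043 * 1994^1.5 * sqrt(39) / 1000
= 23.91 GPa

23.91


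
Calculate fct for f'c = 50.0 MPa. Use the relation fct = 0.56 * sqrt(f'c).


fct = 0.56 * sqrt(50.0)
= 0.56 * 7.071
= 3.96 MPa

3.96


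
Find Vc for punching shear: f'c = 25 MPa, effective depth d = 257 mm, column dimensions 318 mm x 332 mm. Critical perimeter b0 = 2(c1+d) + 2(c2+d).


b0 = 2*(318 + 257) + 2*(332 + 257) = 2328 mm
Vc = 0.33 * sqrt(25) * 2328 * 257 / 1000
= 987.19 kN

987.19


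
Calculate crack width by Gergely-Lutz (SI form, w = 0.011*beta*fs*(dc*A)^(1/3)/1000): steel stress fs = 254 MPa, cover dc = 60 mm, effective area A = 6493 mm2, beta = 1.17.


w = 0.011 * beta * fs * (dc * A)^(1/3) / 1000
= 0.011 * 1.17 * 254 * (60 * 6493)^(1/3) / 1000
= 0.239 mm

0.239


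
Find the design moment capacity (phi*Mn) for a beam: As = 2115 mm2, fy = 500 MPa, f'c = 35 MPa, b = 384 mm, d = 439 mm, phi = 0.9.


a = As * fy / (0.85 * f'c * b)
= 2115 * 500 / (0.85 * 35 * 384)
= 92.5683 mm
Mn = As * fy * (d - a/2) / 10^6
= 415.297 kN-m
phi*Mn = 0.9 * 415.297 = 373.77 kN-m

373.77


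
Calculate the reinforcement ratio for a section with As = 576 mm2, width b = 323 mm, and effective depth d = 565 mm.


rho = As / (b * d)
= 576 / (323 * 565)
= 0.0032

0.0032


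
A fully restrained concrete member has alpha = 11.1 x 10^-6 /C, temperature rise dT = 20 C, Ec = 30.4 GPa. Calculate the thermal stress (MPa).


sigma = alpha * dT * Ec
= 11.1e-6 * 20 * 30.4 * 1000
= 6.749 MPa

6.749


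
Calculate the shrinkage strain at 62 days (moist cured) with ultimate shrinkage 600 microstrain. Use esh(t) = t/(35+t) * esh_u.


esh(62) = 62 / (35 + 62) * 600
= 62 / 97 * 600
= 383.5 microstrain

383.5


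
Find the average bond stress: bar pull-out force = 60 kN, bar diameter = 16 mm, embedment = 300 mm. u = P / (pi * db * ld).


u = P / (pi * db * ld)
= 60 * 1000 / (pi * 16 * 300)
= 3.979 MPa

3.979


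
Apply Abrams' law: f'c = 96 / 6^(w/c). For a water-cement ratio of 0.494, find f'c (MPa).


f'c = 96 / 6^0.494
= 96 / 2.423
= 39.62 MPa

39.62


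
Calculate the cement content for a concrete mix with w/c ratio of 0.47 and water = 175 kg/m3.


Cement = water / (w/c)
= 175 / 0.47
= 372.3 kg/m3

372.3


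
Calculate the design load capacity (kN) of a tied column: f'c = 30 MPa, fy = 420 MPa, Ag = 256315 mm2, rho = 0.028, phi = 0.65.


Ast = rho * Ag = 0.028 * 256315 = 7176.82 mm2
phi*Pn = 0.65 * 0.80 * (0.85 * 30 * (256315 - 7176.82) + 420 * 7176.82) / 1000
= 4870.99 kN

4870.99


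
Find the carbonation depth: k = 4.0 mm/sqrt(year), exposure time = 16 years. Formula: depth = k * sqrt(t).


depth = k * sqrt(t)
= 4.0 * sqrt(16)
= 16.0 mm

16.0


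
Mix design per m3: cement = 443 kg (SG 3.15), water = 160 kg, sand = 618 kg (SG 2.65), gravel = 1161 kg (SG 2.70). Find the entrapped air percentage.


Vol cement = 443 / (3.15 * 1000) = 0.140635 m3
Vol water = 160 / 1000 = 0.16 m3
Vol sand = 618 / (2.65 * 1000) = 0.233208 m3
Vol gravel = 1161 / (2.70 * 1000) = 0.43 m3
Total solid + water volume = 0.963842 m3
Air = (1 - 0.963842) * 100 = 3.62%

3.62


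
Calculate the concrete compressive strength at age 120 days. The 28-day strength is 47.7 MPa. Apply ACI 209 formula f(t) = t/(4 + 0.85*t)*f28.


f(120) = 120 / (4 + 0.85 * 120) * 47.7
= 120 / 106.0 * 47.7
= 54.0 MPa

54.0


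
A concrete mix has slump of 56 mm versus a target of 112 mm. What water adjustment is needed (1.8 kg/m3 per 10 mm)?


Difference = 112 - 56 = 56 mm
Water adjustment = 56 * 1.8 / 10 = 10.1 kg/m3

10.1


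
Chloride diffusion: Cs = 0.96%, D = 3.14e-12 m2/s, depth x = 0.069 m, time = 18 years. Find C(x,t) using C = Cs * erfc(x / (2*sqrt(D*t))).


t_seconds = 18 * 365.25 * 24 * 3600 = 568036800.0 s
arg = 0.069 / (2 * sqrt(3.14e-12 * 568036800.0))
= 0.8169
erfc(0.8169) = 0.248
C = 0.96 * 0.248 = 0.2381%

0.2381


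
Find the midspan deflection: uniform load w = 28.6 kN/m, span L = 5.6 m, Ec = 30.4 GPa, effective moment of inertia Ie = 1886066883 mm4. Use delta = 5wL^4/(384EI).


Convert: L = 5.6 m = 5600 mm, Ec = 30.4 GPa = 30400 MPa
delta = 5 * 28.6 * 5600^4 / (384 * 30400 * 1886066883)
= 6.39 mm

6.39
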